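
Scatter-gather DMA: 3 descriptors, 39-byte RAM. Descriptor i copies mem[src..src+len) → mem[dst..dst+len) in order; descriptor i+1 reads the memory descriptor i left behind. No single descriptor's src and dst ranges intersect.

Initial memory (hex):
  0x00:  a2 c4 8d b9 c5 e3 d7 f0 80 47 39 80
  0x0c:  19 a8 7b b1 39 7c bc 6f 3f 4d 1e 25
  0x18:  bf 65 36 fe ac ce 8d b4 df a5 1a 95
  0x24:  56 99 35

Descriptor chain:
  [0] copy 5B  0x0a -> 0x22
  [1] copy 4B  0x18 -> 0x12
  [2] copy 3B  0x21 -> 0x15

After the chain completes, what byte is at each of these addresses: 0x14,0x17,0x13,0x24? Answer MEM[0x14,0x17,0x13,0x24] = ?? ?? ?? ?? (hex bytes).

MEM[0x14,0x17,0x13,0x24] = 36 80 65 19

#0 dst[0x22+5] := {0x39,0x80,0x19,0xa8,0x7b}
#1 dst[0x12+4] := {0xbf,0x65,0x36,0xfe}
#2 dst[0x15+3] := {0xa5,0x39,0x80}
query mem[0x14]=0x36, mem[0x17]=0x80, mem[0x13]=0x65, mem[0x24]=0x19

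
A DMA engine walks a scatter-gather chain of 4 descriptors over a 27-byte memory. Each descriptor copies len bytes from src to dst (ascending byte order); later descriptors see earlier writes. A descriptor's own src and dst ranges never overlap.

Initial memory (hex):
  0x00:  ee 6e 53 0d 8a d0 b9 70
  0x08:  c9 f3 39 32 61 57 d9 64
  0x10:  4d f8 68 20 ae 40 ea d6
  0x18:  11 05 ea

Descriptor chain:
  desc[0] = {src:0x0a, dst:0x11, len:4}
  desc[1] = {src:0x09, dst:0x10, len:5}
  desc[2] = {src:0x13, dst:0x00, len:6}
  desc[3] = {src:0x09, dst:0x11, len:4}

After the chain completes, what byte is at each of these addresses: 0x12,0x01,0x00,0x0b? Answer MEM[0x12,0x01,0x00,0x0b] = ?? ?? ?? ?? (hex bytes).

MEM[0x12,0x01,0x00,0x0b] = 39 57 61 32

#0 dst[0x11+4] := {0x39,0x32,0x61,0x57}
#1 dst[0x10+5] := {0xf3,0x39,0x32,0x61,0x57}
#2 dst[0x00+6] := {0x61,0x57,0x40,0xea,0xd6,0x11}
#3 dst[0x11+4] := {0xf3,0x39,0x32,0x61}
query mem[0x12]=0x39, mem[0x01]=0x57, mem[0x00]=0x61, mem[0x0b]=0x32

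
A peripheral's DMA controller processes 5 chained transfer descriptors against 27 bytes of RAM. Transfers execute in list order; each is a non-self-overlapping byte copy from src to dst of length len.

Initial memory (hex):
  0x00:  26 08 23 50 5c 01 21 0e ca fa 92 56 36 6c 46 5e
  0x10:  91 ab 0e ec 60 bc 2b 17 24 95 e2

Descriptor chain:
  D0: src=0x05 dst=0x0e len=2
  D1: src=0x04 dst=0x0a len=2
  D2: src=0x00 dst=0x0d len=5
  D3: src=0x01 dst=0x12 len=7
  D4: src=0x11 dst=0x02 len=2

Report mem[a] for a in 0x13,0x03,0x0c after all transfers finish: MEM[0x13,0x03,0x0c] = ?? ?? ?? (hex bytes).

MEM[0x13,0x03,0x0c] = 23 08 36

  after D0: wrote 2B at 0x0e = 0121
  after D1: wrote 2B at 0x0a = 5c01
  after D2: wrote 5B at 0x0d = 260823505c
  after D3: wrote 7B at 0x12 = 0823505c01210e
  after D4: wrote 2B at 0x02 = 5c08
query mem[0x13]=0x23, mem[0x03]=0x08, mem[0x0c]=0x36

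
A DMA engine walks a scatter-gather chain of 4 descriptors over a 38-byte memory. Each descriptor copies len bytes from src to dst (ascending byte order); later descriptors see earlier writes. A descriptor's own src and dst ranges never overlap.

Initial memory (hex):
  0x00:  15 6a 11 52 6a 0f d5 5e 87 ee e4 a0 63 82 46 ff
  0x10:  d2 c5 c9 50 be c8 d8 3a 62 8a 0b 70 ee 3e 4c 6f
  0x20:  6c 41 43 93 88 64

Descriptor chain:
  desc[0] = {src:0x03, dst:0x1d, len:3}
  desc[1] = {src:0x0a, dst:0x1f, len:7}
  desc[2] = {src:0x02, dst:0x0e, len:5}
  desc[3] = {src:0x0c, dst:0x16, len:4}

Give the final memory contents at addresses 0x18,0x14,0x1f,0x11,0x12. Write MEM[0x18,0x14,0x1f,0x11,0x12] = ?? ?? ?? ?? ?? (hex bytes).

MEM[0x18,0x14,0x1f,0x11,0x12] = 11 be e4 0f d5

#0 dst[0x1d+3] := {0x52,0x6a,0x0f}
#1 dst[0x1f+7] := {0xe4,0xa0,0x63,0x82,0x46,0xff,0xd2}
#2 dst[0x0e+5] := {0x11,0x52,0x6a,0x0f,0xd5}
#3 dst[0x16+4] := {0x63,0x82,0x11,0x52}
query mem[0x18]=0x11, mem[0x14]=0xbe, mem[0x1f]=0xe4, mem[0x11]=0x0f, mem[0x12]=0xd5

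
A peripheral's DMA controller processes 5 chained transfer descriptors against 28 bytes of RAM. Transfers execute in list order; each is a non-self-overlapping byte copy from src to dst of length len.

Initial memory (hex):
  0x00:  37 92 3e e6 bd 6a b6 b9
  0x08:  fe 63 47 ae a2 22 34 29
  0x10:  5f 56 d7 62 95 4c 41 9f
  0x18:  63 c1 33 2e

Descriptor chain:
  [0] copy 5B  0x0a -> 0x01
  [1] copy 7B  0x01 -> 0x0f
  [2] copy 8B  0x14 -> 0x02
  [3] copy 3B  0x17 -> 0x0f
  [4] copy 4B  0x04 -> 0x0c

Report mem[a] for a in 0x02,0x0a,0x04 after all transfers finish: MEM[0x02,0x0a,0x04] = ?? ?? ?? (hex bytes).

#0 dst[0x01+5] := {0x47,0xae,0xa2,0x22,0x34}
#1 dst[0x0f+7] := {0x47,0xae,0xa2,0x22,0x34,0xb6,0xb9}
#2 dst[0x02+8] := {0xb6,0xb9,0x41,0x9f,0x63,0xc1,0x33,0x2e}
#3 dst[0x0f+3] := {0x9f,0x63,0xc1}
#4 dst[0x0c+4] := {0x41,0x9f,0x63,0xc1}
query mem[0x02]=0xb6, mem[0x0a]=0x47, mem[0x04]=0x41

MEM[0x02,0x0a,0x04] = b6 47 41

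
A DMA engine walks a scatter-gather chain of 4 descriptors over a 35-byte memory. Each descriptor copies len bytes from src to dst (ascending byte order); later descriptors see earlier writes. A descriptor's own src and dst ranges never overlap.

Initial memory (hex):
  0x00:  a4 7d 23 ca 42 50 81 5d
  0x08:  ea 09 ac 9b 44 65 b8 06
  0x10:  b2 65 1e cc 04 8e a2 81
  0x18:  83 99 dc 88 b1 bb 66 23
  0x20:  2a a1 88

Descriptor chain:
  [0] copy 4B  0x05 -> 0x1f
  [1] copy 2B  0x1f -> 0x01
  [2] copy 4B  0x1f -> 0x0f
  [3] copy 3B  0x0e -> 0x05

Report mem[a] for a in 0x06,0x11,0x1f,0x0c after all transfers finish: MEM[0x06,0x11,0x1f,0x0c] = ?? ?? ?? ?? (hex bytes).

MEM[0x06,0x11,0x1f,0x0c] = 50 5d 50 44

#0 dst[0x1f+4] := {0x50,0x81,0x5d,0xea}
#1 dst[0x01+2] := {0x50,0x81}
#2 dst[0x0f+4] := {0x50,0x81,0x5d,0xea}
#3 dst[0x05+3] := {0xb8,0x50,0x81}
query mem[0x06]=0x50, mem[0x11]=0x5d, mem[0x1f]=0x50, mem[0x0c]=0x44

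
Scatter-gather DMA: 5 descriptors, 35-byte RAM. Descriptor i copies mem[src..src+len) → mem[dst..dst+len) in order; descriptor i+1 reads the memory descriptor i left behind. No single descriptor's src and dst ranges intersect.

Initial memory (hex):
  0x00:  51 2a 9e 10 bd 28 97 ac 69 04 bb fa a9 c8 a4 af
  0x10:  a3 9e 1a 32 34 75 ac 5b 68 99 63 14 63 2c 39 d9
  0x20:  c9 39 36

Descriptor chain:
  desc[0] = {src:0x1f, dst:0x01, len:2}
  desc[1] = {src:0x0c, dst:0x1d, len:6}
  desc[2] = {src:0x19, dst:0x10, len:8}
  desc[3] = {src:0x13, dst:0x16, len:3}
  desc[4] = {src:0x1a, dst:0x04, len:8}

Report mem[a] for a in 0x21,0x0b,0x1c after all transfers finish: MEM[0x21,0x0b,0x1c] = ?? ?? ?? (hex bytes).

MEM[0x21,0x0b,0x1c] = a3 a3 63

  after D0: wrote 2B at 0x01 = d9c9
  after D1: wrote 6B at 0x1d = a9c8a4afa39e
  after D2: wrote 8B at 0x10 = 99631463a9c8a4af
  after D3: wrote 3B at 0x16 = 63a9c8
  after D4: wrote 8B at 0x04 = 631463a9c8a4afa3
query mem[0x21]=0xa3, mem[0x0b]=0xa3, mem[0x1c]=0x63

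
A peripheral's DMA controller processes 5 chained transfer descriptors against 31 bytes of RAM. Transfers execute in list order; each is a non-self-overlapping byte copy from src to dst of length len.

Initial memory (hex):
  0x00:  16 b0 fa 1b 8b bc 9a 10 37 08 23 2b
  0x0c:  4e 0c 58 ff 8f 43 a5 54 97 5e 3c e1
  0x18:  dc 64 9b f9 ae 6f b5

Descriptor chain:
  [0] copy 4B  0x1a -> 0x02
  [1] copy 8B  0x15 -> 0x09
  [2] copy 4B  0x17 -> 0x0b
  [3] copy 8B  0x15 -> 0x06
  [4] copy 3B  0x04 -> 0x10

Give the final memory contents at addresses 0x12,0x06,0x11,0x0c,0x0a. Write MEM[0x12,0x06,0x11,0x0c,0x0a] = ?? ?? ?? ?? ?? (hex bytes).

MEM[0x12,0x06,0x11,0x0c,0x0a] = 5e 5e 6f f9 64

  after D0: wrote 4B at 0x02 = 9bf9ae6f
  after D1: wrote 8B at 0x09 = 5e3ce1dc649bf9ae
  after D2: wrote 4B at 0x0b = e1dc649b
  after D3: wrote 8B at 0x06 = 5e3ce1dc649bf9ae
  after D4: wrote 3B at 0x10 = ae6f5e
query mem[0x12]=0x5e, mem[0x06]=0x5e, mem[0x11]=0x6f, mem[0x0c]=0xf9, mem[0x0a]=0x64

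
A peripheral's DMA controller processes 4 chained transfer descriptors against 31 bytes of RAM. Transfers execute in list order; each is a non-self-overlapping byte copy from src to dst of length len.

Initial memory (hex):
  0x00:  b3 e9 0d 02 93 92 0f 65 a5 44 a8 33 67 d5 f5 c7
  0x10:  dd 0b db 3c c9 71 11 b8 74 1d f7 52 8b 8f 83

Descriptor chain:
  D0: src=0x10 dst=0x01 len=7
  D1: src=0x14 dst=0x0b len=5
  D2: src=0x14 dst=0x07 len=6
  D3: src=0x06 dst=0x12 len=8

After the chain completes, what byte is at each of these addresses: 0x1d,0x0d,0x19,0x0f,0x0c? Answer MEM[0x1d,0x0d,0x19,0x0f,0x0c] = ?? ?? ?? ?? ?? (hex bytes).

MEM[0x1d,0x0d,0x19,0x0f,0x0c] = 8f 11 11 74 1d

#0 dst[0x01+7] := {0xdd,0x0b,0xdb,0x3c,0xc9,0x71,0x11}
#1 dst[0x0b+5] := {0xc9,0x71,0x11,0xb8,0x74}
#2 dst[0x07+6] := {0xc9,0x71,0x11,0xb8,0x74,0x1d}
#3 dst[0x12+8] := {0x71,0xc9,0x71,0x11,0xb8,0x74,0x1d,0x11}
query mem[0x1d]=0x8f, mem[0x0d]=0x11, mem[0x19]=0x11, mem[0x0f]=0x74, mem[0x0c]=0x1d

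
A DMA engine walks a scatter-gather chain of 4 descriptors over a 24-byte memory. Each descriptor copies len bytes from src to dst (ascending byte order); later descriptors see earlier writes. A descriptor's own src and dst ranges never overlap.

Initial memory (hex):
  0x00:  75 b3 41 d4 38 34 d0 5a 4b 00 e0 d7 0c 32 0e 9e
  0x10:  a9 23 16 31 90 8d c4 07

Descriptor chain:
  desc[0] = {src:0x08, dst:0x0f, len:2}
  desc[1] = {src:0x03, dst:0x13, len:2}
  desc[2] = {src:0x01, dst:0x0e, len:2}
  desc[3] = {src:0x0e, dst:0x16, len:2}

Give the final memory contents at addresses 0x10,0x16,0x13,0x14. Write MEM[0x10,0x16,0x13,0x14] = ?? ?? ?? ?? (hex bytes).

D0: mem[0x0f..0x10] <- [4b 00]
D1: mem[0x13..0x14] <- [d4 38]
D2: mem[0x0e..0x0f] <- [b3 41]
D3: mem[0x16..0x17] <- [b3 41]
query mem[0x10]=0x00, mem[0x16]=0xb3, mem[0x13]=0xd4, mem[0x14]=0x38

MEM[0x10,0x16,0x13,0x14] = 00 b3 d4 38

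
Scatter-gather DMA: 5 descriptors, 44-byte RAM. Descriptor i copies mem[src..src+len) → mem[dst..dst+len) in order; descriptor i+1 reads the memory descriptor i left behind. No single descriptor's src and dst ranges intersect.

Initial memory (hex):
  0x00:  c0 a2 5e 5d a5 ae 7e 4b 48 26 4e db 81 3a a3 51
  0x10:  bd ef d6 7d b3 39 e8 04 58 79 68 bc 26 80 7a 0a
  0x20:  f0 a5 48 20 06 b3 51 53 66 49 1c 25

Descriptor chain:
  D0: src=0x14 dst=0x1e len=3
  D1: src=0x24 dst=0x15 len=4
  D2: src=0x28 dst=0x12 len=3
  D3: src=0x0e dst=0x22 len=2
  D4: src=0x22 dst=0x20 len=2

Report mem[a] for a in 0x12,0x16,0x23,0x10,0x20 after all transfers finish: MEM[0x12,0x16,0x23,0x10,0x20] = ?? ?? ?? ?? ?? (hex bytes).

MEM[0x12,0x16,0x23,0x10,0x20] = 66 b3 51 bd a3

#0 dst[0x1e+3] := {0xb3,0x39,0xe8}
#1 dst[0x15+4] := {0x06,0xb3,0x51,0x53}
#2 dst[0x12+3] := {0x66,0x49,0x1c}
#3 dst[0x22+2] := {0xa3,0x51}
#4 dst[0x20+2] := {0xa3,0x51}
query mem[0x12]=0x66, mem[0x16]=0xb3, mem[0x23]=0x51, mem[0x10]=0xbd, mem[0x20]=0xa3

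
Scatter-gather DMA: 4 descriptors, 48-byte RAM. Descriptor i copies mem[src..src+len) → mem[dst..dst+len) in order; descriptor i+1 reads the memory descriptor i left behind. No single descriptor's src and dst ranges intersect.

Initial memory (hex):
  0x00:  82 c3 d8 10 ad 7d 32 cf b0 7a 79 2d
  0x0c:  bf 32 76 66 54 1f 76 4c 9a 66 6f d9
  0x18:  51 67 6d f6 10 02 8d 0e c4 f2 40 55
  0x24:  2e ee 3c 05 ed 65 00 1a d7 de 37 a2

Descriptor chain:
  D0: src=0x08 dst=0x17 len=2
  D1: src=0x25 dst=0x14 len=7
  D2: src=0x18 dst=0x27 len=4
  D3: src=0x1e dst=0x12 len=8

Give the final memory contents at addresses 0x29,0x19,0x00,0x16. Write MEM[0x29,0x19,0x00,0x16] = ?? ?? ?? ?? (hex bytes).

[0] 0x08->0x17 len=2 : b0 7a
[1] 0x25->0x14 len=7 : ee 3c 05 ed 65 00 1a
[2] 0x18->0x27 len=4 : 65 00 1a f6
[3] 0x1e->0x12 len=8 : 8d 0e c4 f2 40 55 2e ee
query mem[0x29]=0x1a, mem[0x19]=0xee, mem[0x00]=0x82, mem[0x16]=0x40

MEM[0x29,0x19,0x00,0x16] = 1a ee 82 40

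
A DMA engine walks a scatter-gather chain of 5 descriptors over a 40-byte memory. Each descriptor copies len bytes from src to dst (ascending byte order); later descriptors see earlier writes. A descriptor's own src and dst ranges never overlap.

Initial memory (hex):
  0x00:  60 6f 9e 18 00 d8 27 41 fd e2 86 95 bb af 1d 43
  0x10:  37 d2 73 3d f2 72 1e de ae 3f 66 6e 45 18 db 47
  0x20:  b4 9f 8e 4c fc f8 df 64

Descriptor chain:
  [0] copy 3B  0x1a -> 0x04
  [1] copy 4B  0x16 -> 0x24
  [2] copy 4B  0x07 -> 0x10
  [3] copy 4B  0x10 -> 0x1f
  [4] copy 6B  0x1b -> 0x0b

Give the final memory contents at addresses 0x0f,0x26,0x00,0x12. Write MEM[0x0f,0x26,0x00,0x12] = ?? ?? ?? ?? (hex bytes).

MEM[0x0f,0x26,0x00,0x12] = 41 ae 60 e2

#0 dst[0x04+3] := {0x66,0x6e,0x45}
#1 dst[0x24+4] := {0x1e,0xde,0xae,0x3f}
#2 dst[0x10+4] := {0x41,0xfd,0xe2,0x86}
#3 dst[0x1f+4] := {0x41,0xfd,0xe2,0x86}
#4 dst[0x0b+6] := {0x6e,0x45,0x18,0xdb,0x41,0xfd}
query mem[0x0f]=0x41, mem[0x26]=0xae, mem[0x00]=0x60, mem[0x12]=0xe2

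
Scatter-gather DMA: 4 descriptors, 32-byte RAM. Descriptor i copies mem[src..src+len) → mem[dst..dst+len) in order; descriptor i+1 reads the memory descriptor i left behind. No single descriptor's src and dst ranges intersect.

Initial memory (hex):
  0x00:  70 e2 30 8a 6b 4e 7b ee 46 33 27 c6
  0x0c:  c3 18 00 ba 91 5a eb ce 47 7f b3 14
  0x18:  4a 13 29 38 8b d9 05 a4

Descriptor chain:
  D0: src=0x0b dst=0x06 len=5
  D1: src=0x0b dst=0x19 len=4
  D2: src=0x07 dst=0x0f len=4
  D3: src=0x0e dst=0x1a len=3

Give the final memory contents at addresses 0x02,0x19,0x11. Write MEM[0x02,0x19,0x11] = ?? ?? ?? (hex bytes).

MEM[0x02,0x19,0x11] = 30 c6 00

  after D0: wrote 5B at 0x06 = c6c31800ba
  after D1: wrote 4B at 0x19 = c6c31800
  after D2: wrote 4B at 0x0f = c31800ba
  after D3: wrote 3B at 0x1a = 00c318
query mem[0x02]=0x30, mem[0x19]=0xc6, mem[0x11]=0x00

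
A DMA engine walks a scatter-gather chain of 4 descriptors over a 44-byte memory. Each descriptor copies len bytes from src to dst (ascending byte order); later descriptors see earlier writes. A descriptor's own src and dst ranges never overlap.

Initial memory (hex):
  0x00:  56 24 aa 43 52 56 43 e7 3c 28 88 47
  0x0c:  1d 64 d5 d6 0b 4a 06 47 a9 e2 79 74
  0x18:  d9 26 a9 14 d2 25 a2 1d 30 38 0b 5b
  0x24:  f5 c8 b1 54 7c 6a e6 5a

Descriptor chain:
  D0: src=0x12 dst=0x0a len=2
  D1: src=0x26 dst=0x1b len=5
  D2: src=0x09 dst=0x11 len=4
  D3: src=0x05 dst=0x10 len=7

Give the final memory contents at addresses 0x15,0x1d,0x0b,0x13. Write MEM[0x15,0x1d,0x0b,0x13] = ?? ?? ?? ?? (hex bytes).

MEM[0x15,0x1d,0x0b,0x13] = 06 7c 47 3c

D0: mem[0x0a..0x0b] <- [06 47]
D1: mem[0x1b..0x1f] <- [b1 54 7c 6a e6]
D2: mem[0x11..0x14] <- [28 06 47 1d]
D3: mem[0x10..0x16] <- [56 43 e7 3c 28 06 47]
query mem[0x15]=0x06, mem[0x1d]=0x7c, mem[0x0b]=0x47, mem[0x13]=0x3c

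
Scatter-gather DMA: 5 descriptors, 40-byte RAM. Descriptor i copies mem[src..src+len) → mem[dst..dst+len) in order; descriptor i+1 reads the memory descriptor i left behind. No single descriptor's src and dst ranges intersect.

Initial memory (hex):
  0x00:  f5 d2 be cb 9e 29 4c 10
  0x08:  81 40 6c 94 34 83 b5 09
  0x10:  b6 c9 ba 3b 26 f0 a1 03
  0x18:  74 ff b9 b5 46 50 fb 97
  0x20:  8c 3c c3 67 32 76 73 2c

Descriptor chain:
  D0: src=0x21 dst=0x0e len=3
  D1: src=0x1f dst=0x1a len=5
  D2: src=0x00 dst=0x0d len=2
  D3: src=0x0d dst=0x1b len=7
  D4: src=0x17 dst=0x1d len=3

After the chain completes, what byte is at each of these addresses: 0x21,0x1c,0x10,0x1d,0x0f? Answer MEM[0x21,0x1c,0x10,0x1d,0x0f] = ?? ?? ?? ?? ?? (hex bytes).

MEM[0x21,0x1c,0x10,0x1d,0x0f] = 3b d2 67 03 c3

  after D0: wrote 3B at 0x0e = 3cc367
  after D1: wrote 5B at 0x1a = 978c3cc367
  after D2: wrote 2B at 0x0d = f5d2
  after D3: wrote 7B at 0x1b = f5d2c367c9ba3b
  after D4: wrote 3B at 0x1d = 0374ff
query mem[0x21]=0x3b, mem[0x1c]=0xd2, mem[0x10]=0x67, mem[0x1d]=0x03, mem[0x0f]=0xc3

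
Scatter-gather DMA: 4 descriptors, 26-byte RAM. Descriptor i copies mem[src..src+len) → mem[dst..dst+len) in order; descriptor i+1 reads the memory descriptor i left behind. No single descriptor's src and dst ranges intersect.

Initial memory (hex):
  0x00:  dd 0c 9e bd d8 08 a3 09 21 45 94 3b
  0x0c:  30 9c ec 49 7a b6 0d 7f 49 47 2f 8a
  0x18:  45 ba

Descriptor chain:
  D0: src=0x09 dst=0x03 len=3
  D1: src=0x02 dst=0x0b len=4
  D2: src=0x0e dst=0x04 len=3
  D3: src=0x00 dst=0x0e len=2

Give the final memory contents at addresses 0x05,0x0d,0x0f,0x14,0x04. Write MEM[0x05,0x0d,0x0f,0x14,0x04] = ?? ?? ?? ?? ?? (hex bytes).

MEM[0x05,0x0d,0x0f,0x14,0x04] = 49 94 0c 49 3b

  after D0: wrote 3B at 0x03 = 45943b
  after D1: wrote 4B at 0x0b = 9e45943b
  after D2: wrote 3B at 0x04 = 3b497a
  after D3: wrote 2B at 0x0e = dd0c
query mem[0x05]=0x49, mem[0x0d]=0x94, mem[0x0f]=0x0c, mem[0x14]=0x49, mem[0x04]=0x3b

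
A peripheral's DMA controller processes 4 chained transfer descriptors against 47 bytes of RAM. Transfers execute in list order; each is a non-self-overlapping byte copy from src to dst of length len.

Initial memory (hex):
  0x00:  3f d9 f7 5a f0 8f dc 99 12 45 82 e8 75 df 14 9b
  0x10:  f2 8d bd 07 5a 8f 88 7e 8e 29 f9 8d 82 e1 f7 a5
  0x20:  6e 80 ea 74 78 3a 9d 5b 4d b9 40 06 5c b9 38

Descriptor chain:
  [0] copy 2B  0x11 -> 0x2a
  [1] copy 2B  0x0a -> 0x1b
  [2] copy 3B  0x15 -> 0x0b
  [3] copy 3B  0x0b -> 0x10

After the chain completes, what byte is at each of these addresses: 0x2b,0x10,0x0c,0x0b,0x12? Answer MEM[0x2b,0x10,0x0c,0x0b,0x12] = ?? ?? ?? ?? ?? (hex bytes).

MEM[0x2b,0x10,0x0c,0x0b,0x12] = bd 8f 88 8f 7e

D0: mem[0x2a..0x2b] <- [8d bd]
D1: mem[0x1b..0x1c] <- [82 e8]
D2: mem[0x0b..0x0d] <- [8f 88 7e]
D3: mem[0x10..0x12] <- [8f 88 7e]
query mem[0x2b]=0xbd, mem[0x10]=0x8f, mem[0x0c]=0x88, mem[0x0b]=0x8f, mem[0x12]=0x7e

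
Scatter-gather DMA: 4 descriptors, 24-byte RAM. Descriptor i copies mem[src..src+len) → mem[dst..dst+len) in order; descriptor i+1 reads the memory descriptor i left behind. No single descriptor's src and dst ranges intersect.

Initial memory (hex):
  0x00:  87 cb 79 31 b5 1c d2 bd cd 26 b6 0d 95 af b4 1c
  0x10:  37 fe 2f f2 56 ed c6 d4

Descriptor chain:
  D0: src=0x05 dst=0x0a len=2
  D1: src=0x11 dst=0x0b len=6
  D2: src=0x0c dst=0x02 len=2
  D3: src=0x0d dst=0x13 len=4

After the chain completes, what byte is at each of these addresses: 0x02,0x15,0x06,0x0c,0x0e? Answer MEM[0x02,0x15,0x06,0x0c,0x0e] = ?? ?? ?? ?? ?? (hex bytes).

MEM[0x02,0x15,0x06,0x0c,0x0e] = 2f ed d2 2f 56

[0] 0x05->0x0a len=2 : 1c d2
[1] 0x11->0x0b len=6 : fe 2f f2 56 ed c6
[2] 0x0c->0x02 len=2 : 2f f2
[3] 0x0d->0x13 len=4 : f2 56 ed c6
query mem[0x02]=0x2f, mem[0x15]=0xed, mem[0x06]=0xd2, mem[0x0c]=0x2f, mem[0x0e]=0x56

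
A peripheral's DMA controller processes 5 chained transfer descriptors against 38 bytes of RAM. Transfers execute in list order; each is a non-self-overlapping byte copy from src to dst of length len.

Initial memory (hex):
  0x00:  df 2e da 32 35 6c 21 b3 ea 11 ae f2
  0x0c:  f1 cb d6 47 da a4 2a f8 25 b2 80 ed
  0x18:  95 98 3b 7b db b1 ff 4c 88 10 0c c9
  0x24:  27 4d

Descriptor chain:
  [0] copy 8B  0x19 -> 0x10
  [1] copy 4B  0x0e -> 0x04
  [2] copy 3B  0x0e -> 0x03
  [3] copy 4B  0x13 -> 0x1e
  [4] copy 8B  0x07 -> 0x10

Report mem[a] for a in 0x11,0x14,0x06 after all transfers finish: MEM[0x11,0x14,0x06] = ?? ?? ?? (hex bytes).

D0: mem[0x10..0x17] <- [98 3b 7b db b1 ff 4c 88]
D1: mem[0x04..0x07] <- [d6 47 98 3b]
D2: mem[0x03..0x05] <- [d6 47 98]
D3: mem[0x1e..0x21] <- [db b1 ff 4c]
D4: mem[0x10..0x17] <- [3b ea 11 ae f2 f1 cb d6]
query mem[0x11]=0xea, mem[0x14]=0xf2, mem[0x06]=0x98

MEM[0x11,0x14,0x06] = ea f2 98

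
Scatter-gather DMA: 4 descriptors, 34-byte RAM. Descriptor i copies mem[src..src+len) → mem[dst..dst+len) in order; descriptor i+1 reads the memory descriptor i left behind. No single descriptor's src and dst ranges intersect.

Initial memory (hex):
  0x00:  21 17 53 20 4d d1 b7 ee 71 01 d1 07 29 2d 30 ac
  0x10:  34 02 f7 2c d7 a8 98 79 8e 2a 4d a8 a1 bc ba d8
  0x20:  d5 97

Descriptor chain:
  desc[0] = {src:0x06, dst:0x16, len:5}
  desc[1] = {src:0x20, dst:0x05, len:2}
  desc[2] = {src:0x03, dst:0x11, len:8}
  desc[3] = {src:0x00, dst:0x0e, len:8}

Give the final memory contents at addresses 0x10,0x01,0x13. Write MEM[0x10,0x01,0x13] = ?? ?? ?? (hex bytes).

MEM[0x10,0x01,0x13] = 53 17 d5

[0] 0x06->0x16 len=5 : b7 ee 71 01 d1
[1] 0x20->0x05 len=2 : d5 97
[2] 0x03->0x11 len=8 : 20 4d d5 97 ee 71 01 d1
[3] 0x00->0x0e len=8 : 21 17 53 20 4d d5 97 ee
query mem[0x10]=0x53, mem[0x01]=0x17, mem[0x13]=0xd5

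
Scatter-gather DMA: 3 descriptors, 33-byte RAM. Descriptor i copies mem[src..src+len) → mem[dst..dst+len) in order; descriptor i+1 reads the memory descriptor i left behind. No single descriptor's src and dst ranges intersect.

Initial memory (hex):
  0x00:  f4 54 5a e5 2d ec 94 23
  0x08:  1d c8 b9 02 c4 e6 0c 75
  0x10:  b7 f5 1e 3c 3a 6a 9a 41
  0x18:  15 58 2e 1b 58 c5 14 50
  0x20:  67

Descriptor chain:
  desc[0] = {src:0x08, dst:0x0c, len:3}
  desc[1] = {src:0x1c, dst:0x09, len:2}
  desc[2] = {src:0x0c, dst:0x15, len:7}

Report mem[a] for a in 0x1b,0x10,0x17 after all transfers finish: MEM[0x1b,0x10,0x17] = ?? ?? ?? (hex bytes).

#0 dst[0x0c+3] := {0x1d,0xc8,0xb9}
#1 dst[0x09+2] := {0x58,0xc5}
#2 dst[0x15+7] := {0x1d,0xc8,0xb9,0x75,0xb7,0xf5,0x1e}
query mem[0x1b]=0x1e, mem[0x10]=0xb7, mem[0x17]=0xb9

MEM[0x1b,0x10,0x17] = 1e b7 b9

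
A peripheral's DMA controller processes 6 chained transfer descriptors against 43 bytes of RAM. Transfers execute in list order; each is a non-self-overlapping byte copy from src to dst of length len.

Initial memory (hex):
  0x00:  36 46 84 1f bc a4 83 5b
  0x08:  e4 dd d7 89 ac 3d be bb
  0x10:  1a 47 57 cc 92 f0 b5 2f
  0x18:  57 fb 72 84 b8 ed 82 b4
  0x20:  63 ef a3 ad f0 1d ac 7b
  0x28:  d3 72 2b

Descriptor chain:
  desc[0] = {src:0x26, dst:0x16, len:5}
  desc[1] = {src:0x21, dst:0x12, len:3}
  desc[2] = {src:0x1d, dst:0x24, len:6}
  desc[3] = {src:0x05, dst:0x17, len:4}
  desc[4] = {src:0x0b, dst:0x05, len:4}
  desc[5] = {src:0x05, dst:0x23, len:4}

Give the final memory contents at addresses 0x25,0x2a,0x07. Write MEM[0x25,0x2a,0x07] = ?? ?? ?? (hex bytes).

D0: mem[0x16..0x1a] <- [ac 7b d3 72 2b]
D1: mem[0x12..0x14] <- [ef a3 ad]
D2: mem[0x24..0x29] <- [ed 82 b4 63 ef a3]
D3: mem[0x17..0x1a] <- [a4 83 5b e4]
D4: mem[0x05..0x08] <- [89 ac 3d be]
D5: mem[0x23..0x26] <- [89 ac 3d be]
query mem[0x25]=0x3d, mem[0x2a]=0x2b, mem[0x07]=0x3d

MEM[0x25,0x2a,0x07] = 3d 2b 3d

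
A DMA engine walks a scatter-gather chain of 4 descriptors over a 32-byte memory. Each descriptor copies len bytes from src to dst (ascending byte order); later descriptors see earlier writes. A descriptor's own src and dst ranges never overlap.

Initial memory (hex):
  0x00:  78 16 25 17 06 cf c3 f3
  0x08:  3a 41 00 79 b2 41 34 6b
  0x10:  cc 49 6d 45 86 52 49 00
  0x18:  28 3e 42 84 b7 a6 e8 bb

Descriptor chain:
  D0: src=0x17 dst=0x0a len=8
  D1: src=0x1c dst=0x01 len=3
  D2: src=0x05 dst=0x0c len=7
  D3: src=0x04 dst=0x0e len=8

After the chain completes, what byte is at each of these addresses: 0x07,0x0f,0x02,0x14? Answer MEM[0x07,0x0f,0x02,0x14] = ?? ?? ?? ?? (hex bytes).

#0 dst[0x0a+8] := {0x00,0x28,0x3e,0x42,0x84,0xb7,0xa6,0xe8}
#1 dst[0x01+3] := {0xb7,0xa6,0xe8}
#2 dst[0x0c+7] := {0xcf,0xc3,0xf3,0x3a,0x41,0x00,0x28}
#3 dst[0x0e+8] := {0x06,0xcf,0xc3,0xf3,0x3a,0x41,0x00,0x28}
query mem[0x07]=0xf3, mem[0x0f]=0xcf, mem[0x02]=0xa6, mem[0x14]=0x00

MEM[0x07,0x0f,0x02,0x14] = f3 cf a6 00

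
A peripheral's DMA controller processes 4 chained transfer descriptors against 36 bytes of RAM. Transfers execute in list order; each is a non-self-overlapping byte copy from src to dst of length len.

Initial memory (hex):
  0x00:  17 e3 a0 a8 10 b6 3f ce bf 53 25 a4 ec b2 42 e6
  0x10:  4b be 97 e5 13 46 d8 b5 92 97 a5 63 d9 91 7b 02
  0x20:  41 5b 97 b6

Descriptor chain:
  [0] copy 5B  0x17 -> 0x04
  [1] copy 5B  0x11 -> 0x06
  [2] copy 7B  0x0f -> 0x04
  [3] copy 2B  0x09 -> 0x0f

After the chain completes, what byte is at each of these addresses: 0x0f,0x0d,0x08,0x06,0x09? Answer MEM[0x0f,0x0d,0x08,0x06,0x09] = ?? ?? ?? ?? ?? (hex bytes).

#0 dst[0x04+5] := {0xb5,0x92,0x97,0xa5,0x63}
#1 dst[0x06+5] := {0xbe,0x97,0xe5,0x13,0x46}
#2 dst[0x04+7] := {0xe6,0x4b,0xbe,0x97,0xe5,0x13,0x46}
#3 dst[0x0f+2] := {0x13,0x46}
query mem[0x0f]=0x13, mem[0x0d]=0xb2, mem[0x08]=0xe5, mem[0x06]=0xbe, mem[0x09]=0x13

MEM[0x0f,0x0d,0x08,0x06,0x09] = 13 b2 e5 be 13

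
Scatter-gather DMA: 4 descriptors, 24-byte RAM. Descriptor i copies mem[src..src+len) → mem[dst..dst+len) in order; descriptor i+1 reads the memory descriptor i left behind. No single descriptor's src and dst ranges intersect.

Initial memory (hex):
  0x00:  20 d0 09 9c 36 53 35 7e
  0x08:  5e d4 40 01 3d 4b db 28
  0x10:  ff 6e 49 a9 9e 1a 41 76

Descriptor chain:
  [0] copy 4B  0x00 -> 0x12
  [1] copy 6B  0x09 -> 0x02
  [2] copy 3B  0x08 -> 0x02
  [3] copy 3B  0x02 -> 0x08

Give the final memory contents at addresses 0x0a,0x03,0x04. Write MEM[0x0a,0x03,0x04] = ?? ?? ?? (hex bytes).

MEM[0x0a,0x03,0x04] = 40 d4 40

  after D0: wrote 4B at 0x12 = 20d0099c
  after D1: wrote 6B at 0x02 = d440013d4bdb
  after D2: wrote 3B at 0x02 = 5ed440
  after D3: wrote 3B at 0x08 = 5ed440
query mem[0x0a]=0x40, mem[0x03]=0xd4, mem[0x04]=0x40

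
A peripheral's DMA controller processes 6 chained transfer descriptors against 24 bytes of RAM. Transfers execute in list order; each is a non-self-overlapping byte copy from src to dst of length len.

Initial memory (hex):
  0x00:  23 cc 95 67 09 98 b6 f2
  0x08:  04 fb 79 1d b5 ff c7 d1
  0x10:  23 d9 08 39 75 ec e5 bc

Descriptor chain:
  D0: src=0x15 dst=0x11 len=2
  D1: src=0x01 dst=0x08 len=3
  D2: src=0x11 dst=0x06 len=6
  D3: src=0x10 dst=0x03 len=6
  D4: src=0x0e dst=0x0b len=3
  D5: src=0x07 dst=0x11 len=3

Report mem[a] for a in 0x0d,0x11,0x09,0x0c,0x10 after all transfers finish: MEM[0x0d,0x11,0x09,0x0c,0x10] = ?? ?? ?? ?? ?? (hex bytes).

D0: mem[0x11..0x12] <- [ec e5]
D1: mem[0x08..0x0a] <- [cc 95 67]
D2: mem[0x06..0x0b] <- [ec e5 39 75 ec e5]
D3: mem[0x03..0x08] <- [23 ec e5 39 75 ec]
D4: mem[0x0b..0x0d] <- [c7 d1 23]
D5: mem[0x11..0x13] <- [75 ec 75]
query mem[0x0d]=0x23, mem[0x11]=0x75, mem[0x09]=0x75, mem[0x0c]=0xd1, mem[0x10]=0x23

MEM[0x0d,0x11,0x09,0x0c,0x10] = 23 75 75 d1 23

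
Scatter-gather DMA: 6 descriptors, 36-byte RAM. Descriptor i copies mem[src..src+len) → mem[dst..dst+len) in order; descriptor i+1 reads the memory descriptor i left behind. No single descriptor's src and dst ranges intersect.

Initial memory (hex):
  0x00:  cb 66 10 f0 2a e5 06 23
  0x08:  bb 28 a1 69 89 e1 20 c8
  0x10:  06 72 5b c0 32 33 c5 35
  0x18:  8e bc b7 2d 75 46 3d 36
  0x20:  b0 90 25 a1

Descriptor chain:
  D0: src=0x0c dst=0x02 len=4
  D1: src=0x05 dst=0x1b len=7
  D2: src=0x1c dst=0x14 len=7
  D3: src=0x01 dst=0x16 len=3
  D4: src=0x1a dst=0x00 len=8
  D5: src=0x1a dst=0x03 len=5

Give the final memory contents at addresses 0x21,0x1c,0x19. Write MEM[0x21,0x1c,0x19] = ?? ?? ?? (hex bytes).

MEM[0x21,0x1c,0x19] = 69 06 69

D0: mem[0x02..0x05] <- [89 e1 20 c8]
D1: mem[0x1b..0x21] <- [c8 06 23 bb 28 a1 69]
D2: mem[0x14..0x1a] <- [06 23 bb 28 a1 69 25]
D3: mem[0x16..0x18] <- [66 89 e1]
D4: mem[0x00..0x07] <- [25 c8 06 23 bb 28 a1 69]
D5: mem[0x03..0x07] <- [25 c8 06 23 bb]
query mem[0x21]=0x69, mem[0x1c]=0x06, mem[0x19]=0x69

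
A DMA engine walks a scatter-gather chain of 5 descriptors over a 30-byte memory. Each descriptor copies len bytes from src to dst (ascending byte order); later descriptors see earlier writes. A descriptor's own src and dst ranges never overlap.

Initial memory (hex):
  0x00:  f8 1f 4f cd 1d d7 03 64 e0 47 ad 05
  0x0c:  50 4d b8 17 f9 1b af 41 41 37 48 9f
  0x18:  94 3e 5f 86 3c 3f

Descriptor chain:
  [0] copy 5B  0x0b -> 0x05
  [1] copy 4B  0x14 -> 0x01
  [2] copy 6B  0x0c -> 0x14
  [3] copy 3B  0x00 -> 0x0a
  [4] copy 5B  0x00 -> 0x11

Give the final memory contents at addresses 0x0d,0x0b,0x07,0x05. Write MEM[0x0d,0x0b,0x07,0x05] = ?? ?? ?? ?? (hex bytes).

MEM[0x0d,0x0b,0x07,0x05] = 4d 41 4d 05

[0] 0x0b->0x05 len=5 : 05 50 4d b8 17
[1] 0x14->0x01 len=4 : 41 37 48 9f
[2] 0x0c->0x14 len=6 : 50 4d b8 17 f9 1b
[3] 0x00->0x0a len=3 : f8 41 37
[4] 0x00->0x11 len=5 : f8 41 37 48 9f
query mem[0x0d]=0x4d, mem[0x0b]=0x41, mem[0x07]=0x4d, mem[0x05]=0x05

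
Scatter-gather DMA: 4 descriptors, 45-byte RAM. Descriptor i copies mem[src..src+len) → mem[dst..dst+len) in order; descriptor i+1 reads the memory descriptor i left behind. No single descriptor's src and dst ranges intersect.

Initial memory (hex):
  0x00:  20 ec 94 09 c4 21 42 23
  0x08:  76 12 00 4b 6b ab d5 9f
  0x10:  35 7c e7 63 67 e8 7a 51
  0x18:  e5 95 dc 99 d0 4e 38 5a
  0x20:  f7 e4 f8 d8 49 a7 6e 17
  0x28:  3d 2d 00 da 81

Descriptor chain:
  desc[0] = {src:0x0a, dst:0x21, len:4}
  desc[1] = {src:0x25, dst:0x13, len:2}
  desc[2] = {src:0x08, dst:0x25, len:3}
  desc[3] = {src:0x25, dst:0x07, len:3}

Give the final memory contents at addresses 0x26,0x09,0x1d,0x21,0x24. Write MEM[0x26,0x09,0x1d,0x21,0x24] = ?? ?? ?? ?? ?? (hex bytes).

MEM[0x26,0x09,0x1d,0x21,0x24] = 12 00 4e 00 ab

D0: mem[0x21..0x24] <- [00 4b 6b ab]
D1: mem[0x13..0x14] <- [a7 6e]
D2: mem[0x25..0x27] <- [76 12 00]
D3: mem[0x07..0x09] <- [76 12 00]
query mem[0x26]=0x12, mem[0x09]=0x00, mem[0x1d]=0x4e, mem[0x21]=0x00, mem[0x24]=0xab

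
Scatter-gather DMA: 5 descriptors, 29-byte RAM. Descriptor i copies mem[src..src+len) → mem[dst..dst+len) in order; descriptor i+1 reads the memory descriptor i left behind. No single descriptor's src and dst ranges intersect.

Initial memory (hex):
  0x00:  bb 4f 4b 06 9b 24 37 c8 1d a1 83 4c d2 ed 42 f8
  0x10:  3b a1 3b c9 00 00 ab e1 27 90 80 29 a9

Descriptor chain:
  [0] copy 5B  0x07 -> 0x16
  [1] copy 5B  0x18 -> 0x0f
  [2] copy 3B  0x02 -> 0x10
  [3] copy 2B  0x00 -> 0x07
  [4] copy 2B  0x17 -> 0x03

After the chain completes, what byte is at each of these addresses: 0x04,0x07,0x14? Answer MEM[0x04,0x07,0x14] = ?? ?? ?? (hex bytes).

MEM[0x04,0x07,0x14] = a1 bb 00

#0 dst[0x16+5] := {0xc8,0x1d,0xa1,0x83,0x4c}
#1 dst[0x0f+5] := {0xa1,0x83,0x4c,0x29,0xa9}
#2 dst[0x10+3] := {0x4b,0x06,0x9b}
#3 dst[0x07+2] := {0xbb,0x4f}
#4 dst[0x03+2] := {0x1d,0xa1}
query mem[0x04]=0xa1, mem[0x07]=0xbb, mem[0x14]=0x00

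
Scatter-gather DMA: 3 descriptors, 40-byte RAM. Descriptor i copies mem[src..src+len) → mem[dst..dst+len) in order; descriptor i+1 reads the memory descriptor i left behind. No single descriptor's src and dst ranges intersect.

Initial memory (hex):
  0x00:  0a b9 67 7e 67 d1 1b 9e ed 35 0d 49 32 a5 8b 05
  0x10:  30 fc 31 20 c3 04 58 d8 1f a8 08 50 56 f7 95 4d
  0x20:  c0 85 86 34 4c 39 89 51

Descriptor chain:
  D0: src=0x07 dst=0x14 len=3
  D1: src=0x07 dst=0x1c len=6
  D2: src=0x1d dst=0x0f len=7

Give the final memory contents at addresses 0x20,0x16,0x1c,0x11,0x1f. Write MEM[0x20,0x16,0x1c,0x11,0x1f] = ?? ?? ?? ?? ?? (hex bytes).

MEM[0x20,0x16,0x1c,0x11,0x1f] = 49 35 9e 0d 0d

#0 dst[0x14+3] := {0x9e,0xed,0x35}
#1 dst[0x1c+6] := {0x9e,0xed,0x35,0x0d,0x49,0x32}
#2 dst[0x0f+7] := {0xed,0x35,0x0d,0x49,0x32,0x86,0x34}
query mem[0x20]=0x49, mem[0x16]=0x35, mem[0x1c]=0x9e, mem[0x11]=0x0d, mem[0x1f]=0x0d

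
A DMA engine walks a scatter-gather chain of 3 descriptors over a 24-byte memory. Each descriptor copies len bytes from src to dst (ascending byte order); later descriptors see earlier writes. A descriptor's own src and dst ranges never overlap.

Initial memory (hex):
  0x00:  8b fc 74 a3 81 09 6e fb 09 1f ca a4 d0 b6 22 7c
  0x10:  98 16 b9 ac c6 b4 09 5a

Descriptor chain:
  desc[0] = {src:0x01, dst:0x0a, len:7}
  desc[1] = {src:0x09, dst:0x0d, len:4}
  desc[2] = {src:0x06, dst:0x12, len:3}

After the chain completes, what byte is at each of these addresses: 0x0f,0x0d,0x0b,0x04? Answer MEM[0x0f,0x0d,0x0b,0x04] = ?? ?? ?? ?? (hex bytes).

#0 dst[0x0a+7] := {0xfc,0x74,0xa3,0x81,0x09,0x6e,0xfb}
#1 dst[0x0d+4] := {0x1f,0xfc,0x74,0xa3}
#2 dst[0x12+3] := {0x6e,0xfb,0x09}
query mem[0x0f]=0x74, mem[0x0d]=0x1f, mem[0x0b]=0x74, mem[0x04]=0x81

MEM[0x0f,0x0d,0x0b,0x04] = 74 1f 74 81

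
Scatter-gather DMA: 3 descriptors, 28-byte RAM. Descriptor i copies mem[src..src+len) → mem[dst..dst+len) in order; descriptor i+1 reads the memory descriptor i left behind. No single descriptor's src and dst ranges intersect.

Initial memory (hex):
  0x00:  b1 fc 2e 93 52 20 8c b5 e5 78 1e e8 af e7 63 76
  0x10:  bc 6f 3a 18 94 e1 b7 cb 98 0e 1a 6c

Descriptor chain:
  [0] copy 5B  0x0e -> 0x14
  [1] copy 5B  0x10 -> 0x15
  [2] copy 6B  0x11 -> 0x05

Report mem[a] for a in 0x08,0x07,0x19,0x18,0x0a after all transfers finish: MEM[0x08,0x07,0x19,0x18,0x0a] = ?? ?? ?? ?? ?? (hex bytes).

D0: mem[0x14..0x18] <- [63 76 bc 6f 3a]
D1: mem[0x15..0x19] <- [bc 6f 3a 18 63]
D2: mem[0x05..0x0a] <- [6f 3a 18 63 bc 6f]
query mem[0x08]=0x63, mem[0x07]=0x18, mem[0x19]=0x63, mem[0x18]=0x18, mem[0x0a]=0x6f

MEM[0x08,0x07,0x19,0x18,0x0a] = 63 18 63 18 6f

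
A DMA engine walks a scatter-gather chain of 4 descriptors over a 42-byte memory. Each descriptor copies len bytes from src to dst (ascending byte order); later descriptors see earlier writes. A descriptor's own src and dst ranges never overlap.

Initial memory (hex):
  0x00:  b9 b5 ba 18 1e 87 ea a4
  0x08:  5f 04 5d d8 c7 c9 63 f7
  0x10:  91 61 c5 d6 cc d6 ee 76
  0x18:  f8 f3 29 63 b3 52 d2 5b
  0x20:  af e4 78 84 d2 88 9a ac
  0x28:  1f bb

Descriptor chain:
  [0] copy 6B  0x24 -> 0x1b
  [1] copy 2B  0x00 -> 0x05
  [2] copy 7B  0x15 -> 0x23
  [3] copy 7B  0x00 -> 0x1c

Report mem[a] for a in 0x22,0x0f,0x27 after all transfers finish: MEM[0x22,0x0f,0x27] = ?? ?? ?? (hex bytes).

D0: mem[0x1b..0x20] <- [d2 88 9a ac 1f bb]
D1: mem[0x05..0x06] <- [b9 b5]
D2: mem[0x23..0x29] <- [d6 ee 76 f8 f3 29 d2]
D3: mem[0x1c..0x22] <- [b9 b5 ba 18 1e b9 b5]
query mem[0x22]=0xb5, mem[0x0f]=0xf7, mem[0x27]=0xf3

MEM[0x22,0x0f,0x27] = b5 f7 f3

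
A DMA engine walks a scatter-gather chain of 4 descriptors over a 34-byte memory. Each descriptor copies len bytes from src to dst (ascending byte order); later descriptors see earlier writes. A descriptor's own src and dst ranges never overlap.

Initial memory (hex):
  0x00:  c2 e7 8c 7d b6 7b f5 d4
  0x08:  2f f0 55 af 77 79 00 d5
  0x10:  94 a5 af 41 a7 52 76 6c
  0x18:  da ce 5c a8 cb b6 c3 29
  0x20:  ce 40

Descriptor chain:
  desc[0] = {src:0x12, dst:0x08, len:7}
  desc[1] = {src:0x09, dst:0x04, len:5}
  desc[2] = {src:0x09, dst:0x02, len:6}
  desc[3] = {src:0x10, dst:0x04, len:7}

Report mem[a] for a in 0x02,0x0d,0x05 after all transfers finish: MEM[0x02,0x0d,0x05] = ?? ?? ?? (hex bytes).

MEM[0x02,0x0d,0x05] = 41 6c a5

  after D0: wrote 7B at 0x08 = af41a752766cda
  after D1: wrote 5B at 0x04 = 41a752766c
  after D2: wrote 6B at 0x02 = 41a752766cda
  after D3: wrote 7B at 0x04 = 94a5af41a75276
query mem[0x02]=0x41, mem[0x0d]=0x6c, mem[0x05]=0xa5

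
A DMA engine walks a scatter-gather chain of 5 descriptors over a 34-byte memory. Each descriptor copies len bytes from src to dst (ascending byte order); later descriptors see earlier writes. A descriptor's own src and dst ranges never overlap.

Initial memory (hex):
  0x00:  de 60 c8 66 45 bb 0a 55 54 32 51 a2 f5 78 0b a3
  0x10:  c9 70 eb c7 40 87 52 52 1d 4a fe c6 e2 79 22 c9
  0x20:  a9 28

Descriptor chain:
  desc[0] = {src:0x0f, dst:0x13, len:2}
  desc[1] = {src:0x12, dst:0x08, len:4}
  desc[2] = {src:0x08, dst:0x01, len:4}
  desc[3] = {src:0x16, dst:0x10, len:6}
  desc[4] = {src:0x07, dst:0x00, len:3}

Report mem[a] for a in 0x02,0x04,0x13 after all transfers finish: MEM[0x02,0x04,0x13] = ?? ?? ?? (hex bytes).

#0 dst[0x13+2] := {0xa3,0xc9}
#1 dst[0x08+4] := {0xeb,0xa3,0xc9,0x87}
#2 dst[0x01+4] := {0xeb,0xa3,0xc9,0x87}
#3 dst[0x10+6] := {0x52,0x52,0x1d,0x4a,0xfe,0xc6}
#4 dst[0x00+3] := {0x55,0xeb,0xa3}
query mem[0x02]=0xa3, mem[0x04]=0x87, mem[0x13]=0x4a

MEM[0x02,0x04,0x13] = a3 87 4a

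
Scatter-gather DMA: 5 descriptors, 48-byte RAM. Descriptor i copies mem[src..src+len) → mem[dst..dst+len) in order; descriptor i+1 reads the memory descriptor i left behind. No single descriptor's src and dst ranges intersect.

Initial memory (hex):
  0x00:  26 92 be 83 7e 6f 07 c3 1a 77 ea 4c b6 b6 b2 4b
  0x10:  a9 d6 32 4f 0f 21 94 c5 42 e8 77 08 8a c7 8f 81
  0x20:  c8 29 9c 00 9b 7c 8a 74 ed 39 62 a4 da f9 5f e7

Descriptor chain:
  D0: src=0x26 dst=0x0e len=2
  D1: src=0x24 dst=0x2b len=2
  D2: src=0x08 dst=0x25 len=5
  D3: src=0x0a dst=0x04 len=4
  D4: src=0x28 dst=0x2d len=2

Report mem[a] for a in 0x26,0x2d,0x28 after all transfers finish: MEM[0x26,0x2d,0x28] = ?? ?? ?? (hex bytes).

MEM[0x26,0x2d,0x28] = 77 4c 4c

D0: mem[0x0e..0x0f] <- [8a 74]
D1: mem[0x2b..0x2c] <- [9b 7c]
D2: mem[0x25..0x29] <- [1a 77 ea 4c b6]
D3: mem[0x04..0x07] <- [ea 4c b6 b6]
D4: mem[0x2d..0x2e] <- [4c b6]
query mem[0x26]=0x77, mem[0x2d]=0x4c, mem[0x28]=0x4c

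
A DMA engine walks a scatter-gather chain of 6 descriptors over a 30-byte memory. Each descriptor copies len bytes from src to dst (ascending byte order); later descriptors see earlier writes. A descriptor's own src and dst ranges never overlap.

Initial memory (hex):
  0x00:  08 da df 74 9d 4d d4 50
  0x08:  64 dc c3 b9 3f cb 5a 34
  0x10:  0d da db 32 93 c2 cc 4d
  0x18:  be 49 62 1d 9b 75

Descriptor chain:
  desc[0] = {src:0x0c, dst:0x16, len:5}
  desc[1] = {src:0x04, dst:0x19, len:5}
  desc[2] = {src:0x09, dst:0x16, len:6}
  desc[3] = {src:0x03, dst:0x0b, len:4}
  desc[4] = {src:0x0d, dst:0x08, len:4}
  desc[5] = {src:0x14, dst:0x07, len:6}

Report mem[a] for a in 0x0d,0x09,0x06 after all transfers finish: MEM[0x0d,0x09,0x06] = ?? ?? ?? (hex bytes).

D0: mem[0x16..0x1a] <- [3f cb 5a 34 0d]
D1: mem[0x19..0x1d] <- [9d 4d d4 50 64]
D2: mem[0x16..0x1b] <- [dc c3 b9 3f cb 5a]
D3: mem[0x0b..0x0e] <- [74 9d 4d d4]
D4: mem[0x08..0x0b] <- [4d d4 34 0d]
D5: mem[0x07..0x0c] <- [93 c2 dc c3 b9 3f]
query mem[0x0d]=0x4d, mem[0x09]=0xdc, mem[0x06]=0xd4

MEM[0x0d,0x09,0x06] = 4d dc d4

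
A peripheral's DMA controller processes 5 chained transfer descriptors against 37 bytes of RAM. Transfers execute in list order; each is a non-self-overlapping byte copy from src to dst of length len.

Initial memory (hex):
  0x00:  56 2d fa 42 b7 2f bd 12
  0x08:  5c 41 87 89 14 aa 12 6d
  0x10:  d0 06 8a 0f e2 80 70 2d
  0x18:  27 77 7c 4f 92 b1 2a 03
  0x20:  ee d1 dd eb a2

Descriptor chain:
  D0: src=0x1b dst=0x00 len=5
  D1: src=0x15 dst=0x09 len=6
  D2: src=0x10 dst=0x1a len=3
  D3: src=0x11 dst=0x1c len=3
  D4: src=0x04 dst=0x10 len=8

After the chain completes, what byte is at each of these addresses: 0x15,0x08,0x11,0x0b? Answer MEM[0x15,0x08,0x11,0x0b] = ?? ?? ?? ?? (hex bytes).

D0: mem[0x00..0x04] <- [4f 92 b1 2a 03]
D1: mem[0x09..0x0e] <- [80 70 2d 27 77 7c]
D2: mem[0x1a..0x1c] <- [d0 06 8a]
D3: mem[0x1c..0x1e] <- [06 8a 0f]
D4: mem[0x10..0x17] <- [03 2f bd 12 5c 80 70 2d]
query mem[0x15]=0x80, mem[0x08]=0x5c, mem[0x11]=0x2f, mem[0x0b]=0x2d

MEM[0x15,0x08,0x11,0x0b] = 80 5c 2f 2d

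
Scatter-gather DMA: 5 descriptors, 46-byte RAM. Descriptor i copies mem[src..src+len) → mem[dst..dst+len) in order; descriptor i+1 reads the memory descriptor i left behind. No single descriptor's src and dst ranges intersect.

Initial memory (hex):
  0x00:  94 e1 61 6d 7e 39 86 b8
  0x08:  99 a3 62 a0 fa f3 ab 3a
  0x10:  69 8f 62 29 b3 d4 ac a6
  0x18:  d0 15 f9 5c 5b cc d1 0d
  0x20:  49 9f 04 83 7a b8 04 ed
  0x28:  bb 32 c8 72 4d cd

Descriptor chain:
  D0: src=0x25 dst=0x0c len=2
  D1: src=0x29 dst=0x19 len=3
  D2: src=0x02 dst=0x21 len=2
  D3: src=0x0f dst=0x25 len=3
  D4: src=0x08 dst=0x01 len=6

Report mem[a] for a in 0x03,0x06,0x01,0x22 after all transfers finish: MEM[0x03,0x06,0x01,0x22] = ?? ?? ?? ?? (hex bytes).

MEM[0x03,0x06,0x01,0x22] = 62 04 99 6d

#0 dst[0x0c+2] := {0xb8,0x04}
#1 dst[0x19+3] := {0x32,0xc8,0x72}
#2 dst[0x21+2] := {0x61,0x6d}
#3 dst[0x25+3] := {0x3a,0x69,0x8f}
#4 dst[0x01+6] := {0x99,0xa3,0x62,0xa0,0xb8,0x04}
query mem[0x03]=0x62, mem[0x06]=0x04, mem[0x01]=0x99, mem[0x22]=0x6d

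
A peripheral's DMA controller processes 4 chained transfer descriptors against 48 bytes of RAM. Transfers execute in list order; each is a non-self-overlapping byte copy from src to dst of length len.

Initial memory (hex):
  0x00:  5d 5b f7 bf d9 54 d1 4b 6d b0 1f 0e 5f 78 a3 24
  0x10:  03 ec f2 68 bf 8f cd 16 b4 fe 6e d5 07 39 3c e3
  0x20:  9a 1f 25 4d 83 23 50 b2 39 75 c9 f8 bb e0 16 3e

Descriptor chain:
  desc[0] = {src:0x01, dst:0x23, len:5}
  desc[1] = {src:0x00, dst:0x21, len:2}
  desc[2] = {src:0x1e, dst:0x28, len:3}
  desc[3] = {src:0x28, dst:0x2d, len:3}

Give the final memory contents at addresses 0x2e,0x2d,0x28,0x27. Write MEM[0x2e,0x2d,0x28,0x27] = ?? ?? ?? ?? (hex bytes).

#0 dst[0x23+5] := {0x5b,0xf7,0xbf,0xd9,0x54}
#1 dst[0x21+2] := {0x5d,0x5b}
#2 dst[0x28+3] := {0x3c,0xe3,0x9a}
#3 dst[0x2d+3] := {0x3c,0xe3,0x9a}
query mem[0x2e]=0xe3, mem[0x2d]=0x3c, mem[0x28]=0x3c, mem[0x27]=0x54

MEM[0x2e,0x2d,0x28,0x27] = e3 3c 3c 54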